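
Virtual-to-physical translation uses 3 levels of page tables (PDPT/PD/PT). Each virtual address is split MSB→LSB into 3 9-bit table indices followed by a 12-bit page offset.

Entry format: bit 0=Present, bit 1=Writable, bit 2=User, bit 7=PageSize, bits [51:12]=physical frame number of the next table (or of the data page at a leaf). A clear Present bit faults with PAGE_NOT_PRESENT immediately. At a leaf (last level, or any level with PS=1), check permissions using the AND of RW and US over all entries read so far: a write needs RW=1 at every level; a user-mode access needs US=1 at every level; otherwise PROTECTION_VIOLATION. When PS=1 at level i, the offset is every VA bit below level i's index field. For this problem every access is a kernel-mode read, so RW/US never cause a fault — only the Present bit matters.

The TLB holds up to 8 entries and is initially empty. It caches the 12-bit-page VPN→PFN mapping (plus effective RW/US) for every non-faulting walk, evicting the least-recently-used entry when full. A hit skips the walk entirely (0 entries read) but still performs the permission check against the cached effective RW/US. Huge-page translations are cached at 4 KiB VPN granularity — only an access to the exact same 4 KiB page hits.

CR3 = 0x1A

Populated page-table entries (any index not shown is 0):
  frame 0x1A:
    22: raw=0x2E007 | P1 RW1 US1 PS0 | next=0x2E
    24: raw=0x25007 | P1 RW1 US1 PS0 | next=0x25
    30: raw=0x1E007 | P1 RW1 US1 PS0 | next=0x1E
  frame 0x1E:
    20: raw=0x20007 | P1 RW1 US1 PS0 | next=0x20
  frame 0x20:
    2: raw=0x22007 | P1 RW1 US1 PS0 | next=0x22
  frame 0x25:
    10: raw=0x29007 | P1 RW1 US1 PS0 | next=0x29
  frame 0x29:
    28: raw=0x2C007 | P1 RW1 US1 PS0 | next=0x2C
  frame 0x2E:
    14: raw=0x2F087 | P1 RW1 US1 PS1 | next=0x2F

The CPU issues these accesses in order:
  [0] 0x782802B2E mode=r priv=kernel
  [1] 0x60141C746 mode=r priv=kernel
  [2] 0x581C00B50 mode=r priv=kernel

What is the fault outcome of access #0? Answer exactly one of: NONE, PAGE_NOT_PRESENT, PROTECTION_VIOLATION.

Per-access translation:
#0 VA=0x782802B2E (r,kernel):
  L0 @0x1A[30] → 0x1E007  P=1,RW=1,US=1,PS=0
  L1 @0x1E[20] → 0x20007  P=1,RW=1,US=1,PS=0
  L2 @0x20[2] → 0x22007  P=1,RW=1,US=1,PS=0
  ⇒ phys 0x22B2E  [3 reads]
#1 VA=0x60141C746 (r,kernel):
  L0 @0x1A[24] → 0x25007  P=1,RW=1,US=1,PS=0
  L1 @0x25[10] → 0x29007  P=1,RW=1,US=1,PS=0
  L2 @0x29[28] → 0x2C007  P=1,RW=1,US=1,PS=0
  ⇒ phys 0x2C746  [3 reads]
#2 VA=0x581C00B50 (r,kernel):
  L0 @0x1A[22] → 0x2E007  P=1,RW=1,US=1,PS=0
  L1 @0x2E[14] → 0x2F087  P=1,RW=1,US=1,PS=1
  ⇒ phys 0x2FB50 (huge @L1)  [2 reads]

Access #0 fault: NONE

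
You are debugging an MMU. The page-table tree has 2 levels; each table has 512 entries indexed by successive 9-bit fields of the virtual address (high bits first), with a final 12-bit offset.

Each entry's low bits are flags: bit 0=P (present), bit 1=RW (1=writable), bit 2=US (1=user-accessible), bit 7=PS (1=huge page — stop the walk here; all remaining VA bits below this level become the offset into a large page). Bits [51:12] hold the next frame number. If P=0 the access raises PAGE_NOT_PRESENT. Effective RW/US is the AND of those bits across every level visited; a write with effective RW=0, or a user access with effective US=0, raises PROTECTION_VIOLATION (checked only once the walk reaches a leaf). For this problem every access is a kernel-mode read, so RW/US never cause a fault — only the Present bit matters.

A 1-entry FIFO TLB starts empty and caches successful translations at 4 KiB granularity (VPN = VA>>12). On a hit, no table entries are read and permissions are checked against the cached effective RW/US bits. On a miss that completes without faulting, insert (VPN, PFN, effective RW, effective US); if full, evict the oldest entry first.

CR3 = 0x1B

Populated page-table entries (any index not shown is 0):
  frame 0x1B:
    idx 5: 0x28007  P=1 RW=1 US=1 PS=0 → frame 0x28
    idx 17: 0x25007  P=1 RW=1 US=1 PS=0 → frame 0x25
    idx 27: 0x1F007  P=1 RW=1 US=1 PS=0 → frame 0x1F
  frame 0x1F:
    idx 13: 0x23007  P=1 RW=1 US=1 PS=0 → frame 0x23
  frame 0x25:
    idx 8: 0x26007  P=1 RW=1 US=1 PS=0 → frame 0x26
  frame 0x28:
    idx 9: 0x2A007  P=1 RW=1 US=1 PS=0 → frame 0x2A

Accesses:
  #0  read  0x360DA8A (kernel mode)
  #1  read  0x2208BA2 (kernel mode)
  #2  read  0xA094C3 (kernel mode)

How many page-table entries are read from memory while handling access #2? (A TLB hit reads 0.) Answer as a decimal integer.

Walk each access:
#0 VA=0x360DA8A (r,kernel):
  [0] read 0x1B idx=27: raw=0x1F007 flags P=1 W=1 U=1 S=0
  [1] read 0x1F idx=13: raw=0x23007 flags P=1 W=1 U=1 S=0
  → PA=0x23A8A  (2 entries read)
#1 VA=0x2208BA2 (r,kernel):
  [0] read 0x1B idx=17: raw=0x25007 flags P=1 W=1 U=1 S=0
  [1] read 0x25 idx=8: raw=0x26007 flags P=1 W=1 U=1 S=0
  → PA=0x26BA2  (2 entries read)
#2 VA=0xA094C3 (r,kernel):
  [0] read 0x1B idx=5: raw=0x28007 flags P=1 W=1 U=1 S=0
  [1] read 0x28 idx=9: raw=0x2A007 flags P=1 W=1 U=1 S=0
  → PA=0x2A4C3  (2 entries read)

Entries read for #2: 2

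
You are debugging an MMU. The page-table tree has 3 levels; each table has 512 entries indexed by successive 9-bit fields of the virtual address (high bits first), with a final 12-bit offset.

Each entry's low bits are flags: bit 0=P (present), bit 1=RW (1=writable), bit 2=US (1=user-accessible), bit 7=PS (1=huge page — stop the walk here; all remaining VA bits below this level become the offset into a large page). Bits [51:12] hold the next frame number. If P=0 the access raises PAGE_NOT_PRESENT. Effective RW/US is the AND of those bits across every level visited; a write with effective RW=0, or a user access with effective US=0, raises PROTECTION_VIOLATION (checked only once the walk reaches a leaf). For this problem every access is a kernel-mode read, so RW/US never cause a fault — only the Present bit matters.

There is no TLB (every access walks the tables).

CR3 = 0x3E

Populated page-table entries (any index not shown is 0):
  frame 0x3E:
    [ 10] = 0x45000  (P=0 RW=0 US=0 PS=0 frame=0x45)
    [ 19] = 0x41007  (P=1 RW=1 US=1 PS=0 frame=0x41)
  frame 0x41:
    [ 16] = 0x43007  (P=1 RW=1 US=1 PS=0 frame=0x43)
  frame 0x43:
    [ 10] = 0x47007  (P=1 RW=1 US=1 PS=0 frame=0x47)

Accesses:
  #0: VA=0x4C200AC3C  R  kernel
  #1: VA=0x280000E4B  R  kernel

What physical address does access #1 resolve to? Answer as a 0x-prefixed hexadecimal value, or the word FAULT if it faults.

Walk each access:
#0 VA=0x4C200AC3C (r,kernel):
  [0] read 0x3E idx=19: raw=0x41007 flags P=1 W=1 U=1 S=0
  [1] read 0x41 idx=16: raw=0x43007 flags P=1 W=1 U=1 S=0
  [2] read 0x43 idx=10: raw=0x47007 flags P=1 W=1 U=1 S=0
  → PA=0x47C3C  (3 entries read)
#1 VA=0x280000E4B (r,kernel):
  [0] read 0x3E idx=10: raw=0x45000 flags P=0 W=0 U=0 S=0
  → PAGE_NOT_PRESENT  (1 entries read)

Access #1 PA: FAULT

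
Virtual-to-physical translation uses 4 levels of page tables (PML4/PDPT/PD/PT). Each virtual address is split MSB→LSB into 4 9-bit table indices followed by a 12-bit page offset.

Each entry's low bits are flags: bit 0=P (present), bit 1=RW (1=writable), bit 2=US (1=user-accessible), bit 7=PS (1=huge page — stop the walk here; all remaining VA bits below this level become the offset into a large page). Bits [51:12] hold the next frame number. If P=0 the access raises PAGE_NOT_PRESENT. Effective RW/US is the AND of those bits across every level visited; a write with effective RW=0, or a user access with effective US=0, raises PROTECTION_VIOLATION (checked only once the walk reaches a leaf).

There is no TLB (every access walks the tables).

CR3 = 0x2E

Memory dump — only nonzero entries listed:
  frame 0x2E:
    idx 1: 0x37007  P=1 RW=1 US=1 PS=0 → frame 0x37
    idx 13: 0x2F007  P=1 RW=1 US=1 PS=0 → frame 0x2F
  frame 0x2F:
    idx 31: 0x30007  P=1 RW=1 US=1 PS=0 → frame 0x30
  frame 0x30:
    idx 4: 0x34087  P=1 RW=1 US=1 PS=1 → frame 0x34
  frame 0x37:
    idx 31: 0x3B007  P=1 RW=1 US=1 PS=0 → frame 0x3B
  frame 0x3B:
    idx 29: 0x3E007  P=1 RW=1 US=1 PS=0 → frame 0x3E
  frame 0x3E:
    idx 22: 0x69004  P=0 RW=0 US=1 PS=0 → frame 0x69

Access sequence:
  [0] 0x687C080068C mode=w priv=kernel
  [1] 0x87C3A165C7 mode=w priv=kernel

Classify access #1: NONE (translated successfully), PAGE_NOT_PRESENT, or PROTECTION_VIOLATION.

Walk each access:
#0 VA=0x687C080068C (w,kernel):
  [0] read 0x2E idx=13: raw=0x2F007 flags P=1 W=1 U=1 S=0
  [1] read 0x2F idx=31: raw=0x30007 flags P=1 W=1 U=1 S=0
  [2] read 0x30 idx=4: raw=0x34087 flags P=1 W=1 U=1 S=1
  ✓ 0x3468C (huge @L2)  — 3 lookups
#1 VA=0x87C3A165C7 (w,kernel):
  [0] read 0x2E idx=1: raw=0x37007 flags P=1 W=1 U=1 S=0
  [1] read 0x37 idx=31: raw=0x3B007 flags P=1 W=1 U=1 S=0
  [2] read 0x3B idx=29: raw=0x3E007 flags P=1 W=1 U=1 S=0
  [3] read 0x3E idx=22: raw=0x69004 flags P=0 W=0 U=1 S=0
  ✗ PAGE_NOT_PRESENT  [4 reads]

Access #1 fault: PAGE_NOT_PRESENT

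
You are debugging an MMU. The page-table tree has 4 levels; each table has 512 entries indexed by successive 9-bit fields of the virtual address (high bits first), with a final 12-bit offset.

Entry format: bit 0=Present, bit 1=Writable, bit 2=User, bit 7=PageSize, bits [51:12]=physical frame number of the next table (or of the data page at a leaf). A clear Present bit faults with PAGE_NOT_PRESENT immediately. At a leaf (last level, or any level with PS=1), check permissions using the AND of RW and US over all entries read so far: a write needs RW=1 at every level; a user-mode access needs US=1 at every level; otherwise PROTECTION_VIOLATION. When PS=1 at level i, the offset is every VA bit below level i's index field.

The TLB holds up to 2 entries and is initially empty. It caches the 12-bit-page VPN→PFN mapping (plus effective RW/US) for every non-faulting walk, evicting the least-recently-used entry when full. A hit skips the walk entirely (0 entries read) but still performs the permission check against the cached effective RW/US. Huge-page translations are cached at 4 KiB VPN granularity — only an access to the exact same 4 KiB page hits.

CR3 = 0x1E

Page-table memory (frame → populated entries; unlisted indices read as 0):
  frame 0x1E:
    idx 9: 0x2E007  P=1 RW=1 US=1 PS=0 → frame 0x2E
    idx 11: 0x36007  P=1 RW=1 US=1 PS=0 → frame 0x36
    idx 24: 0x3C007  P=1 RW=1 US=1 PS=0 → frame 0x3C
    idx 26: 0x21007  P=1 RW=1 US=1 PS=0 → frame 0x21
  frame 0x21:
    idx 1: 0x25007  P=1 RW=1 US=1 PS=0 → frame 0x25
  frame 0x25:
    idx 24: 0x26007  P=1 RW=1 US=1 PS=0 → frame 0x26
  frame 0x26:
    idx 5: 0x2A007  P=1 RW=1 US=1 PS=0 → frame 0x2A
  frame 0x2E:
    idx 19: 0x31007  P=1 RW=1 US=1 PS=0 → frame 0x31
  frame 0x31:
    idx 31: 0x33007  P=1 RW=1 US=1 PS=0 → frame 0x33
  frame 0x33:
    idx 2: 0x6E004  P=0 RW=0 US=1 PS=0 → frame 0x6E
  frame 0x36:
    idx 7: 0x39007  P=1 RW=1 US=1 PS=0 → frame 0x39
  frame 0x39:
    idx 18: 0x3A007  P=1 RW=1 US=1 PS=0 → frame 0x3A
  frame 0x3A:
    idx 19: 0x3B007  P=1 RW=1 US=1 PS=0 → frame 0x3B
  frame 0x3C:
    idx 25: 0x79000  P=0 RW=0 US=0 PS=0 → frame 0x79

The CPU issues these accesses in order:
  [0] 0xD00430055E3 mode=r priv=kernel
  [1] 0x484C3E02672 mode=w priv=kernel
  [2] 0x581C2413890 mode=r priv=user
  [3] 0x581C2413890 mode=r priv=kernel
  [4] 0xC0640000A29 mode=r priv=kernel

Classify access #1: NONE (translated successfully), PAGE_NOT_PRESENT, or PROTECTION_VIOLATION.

Walk each access:
#0 VA=0xD00430055E3 (r,kernel):
  L0 @0x1E[26] → 0x21007  P=1,RW=1,US=1,PS=0
  L1 @0x21[1] → 0x25007  P=1,RW=1,US=1,PS=0
  L2 @0x25[24] → 0x26007  P=1,RW=1,US=1,PS=0
  L3 @0x26[5] → 0x2A007  P=1,RW=1,US=1,PS=0
  → PA=0x2A5E3  (4 entries read)
#1 VA=0x484C3E02672 (w,kernel):
  L0 @0x1E[9] → 0x2E007  P=1,RW=1,US=1,PS=0
  L1 @0x2E[19] → 0x31007  P=1,RW=1,US=1,PS=0
  L2 @0x31[31] → 0x33007  P=1,RW=1,US=1,PS=0
  L3 @0x33[2] → 0x6E004  P=0,RW=0,US=1,PS=0
  → PAGE_NOT_PRESENT  (4 entries read)
#2 VA=0x581C2413890 (r,user):
  L0 @0x1E[11] → 0x36007  P=1,RW=1,US=1,PS=0
  L1 @0x36[7] → 0x39007  P=1,RW=1,US=1,PS=0
  L2 @0x39[18] → 0x3A007  P=1,RW=1,US=1,PS=0
  L3 @0x3A[19] → 0x3B007  P=1,RW=1,US=1,PS=0
  → PA=0x3B890  (4 entries read)
#3 VA=0x581C2413890 (r,kernel):
  TLB hit vpn=0x581C2413 → PA=0x3B890
#4 VA=0xC0640000A29 (r,kernel):
  L0 @0x1E[24] → 0x3C007  P=1,RW=1,US=1,PS=0
  L1 @0x3C[25] → 0x79000  P=0,RW=0,US=0,PS=0
  → PAGE_NOT_PRESENT  (2 entries read)

Access #1 fault: PAGE_NOT_PRESENT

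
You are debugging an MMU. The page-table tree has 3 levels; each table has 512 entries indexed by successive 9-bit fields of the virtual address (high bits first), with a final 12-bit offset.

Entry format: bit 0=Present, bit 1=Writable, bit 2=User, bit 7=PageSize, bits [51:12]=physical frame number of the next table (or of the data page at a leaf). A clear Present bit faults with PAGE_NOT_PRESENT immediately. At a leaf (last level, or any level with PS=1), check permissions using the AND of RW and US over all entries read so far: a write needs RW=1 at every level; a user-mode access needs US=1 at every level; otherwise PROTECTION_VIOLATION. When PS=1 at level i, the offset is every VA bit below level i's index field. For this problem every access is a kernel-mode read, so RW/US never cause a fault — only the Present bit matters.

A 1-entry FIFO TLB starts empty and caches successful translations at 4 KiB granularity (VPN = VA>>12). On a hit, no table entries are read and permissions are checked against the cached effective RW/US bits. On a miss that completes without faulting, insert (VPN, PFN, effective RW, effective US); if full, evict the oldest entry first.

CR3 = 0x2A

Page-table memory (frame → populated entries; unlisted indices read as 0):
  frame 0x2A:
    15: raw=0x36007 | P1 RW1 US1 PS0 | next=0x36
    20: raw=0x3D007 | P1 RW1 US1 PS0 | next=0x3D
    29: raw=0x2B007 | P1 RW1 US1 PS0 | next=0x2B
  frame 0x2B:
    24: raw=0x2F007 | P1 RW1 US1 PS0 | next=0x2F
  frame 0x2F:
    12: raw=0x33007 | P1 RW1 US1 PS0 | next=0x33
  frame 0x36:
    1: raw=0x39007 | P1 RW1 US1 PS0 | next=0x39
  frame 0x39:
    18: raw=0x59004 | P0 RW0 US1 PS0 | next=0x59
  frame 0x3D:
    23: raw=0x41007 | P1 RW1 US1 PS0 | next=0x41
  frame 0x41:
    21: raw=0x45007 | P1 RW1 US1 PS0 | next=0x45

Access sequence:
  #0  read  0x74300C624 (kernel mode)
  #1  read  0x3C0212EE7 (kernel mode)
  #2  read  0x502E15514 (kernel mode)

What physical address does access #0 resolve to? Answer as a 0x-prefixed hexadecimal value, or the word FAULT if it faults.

Walk each access:
#0 VA=0x74300C624 (r,kernel):
  [0] read 0x2A idx=29: raw=0x2B007 flags P=1 W=1 U=1 S=0
  [1] read 0x2B idx=24: raw=0x2F007 flags P=1 W=1 U=1 S=0
  [2] read 0x2F idx=12: raw=0x33007 flags P=1 W=1 U=1 S=0
  ⇒ phys 0x33624  [3 reads]
#1 VA=0x3C0212EE7 (r,kernel):
  [0] read 0x2A idx=15: raw=0x36007 flags P=1 W=1 U=1 S=0
  [1] read 0x36 idx=1: raw=0x39007 flags P=1 W=1 U=1 S=0
  [2] read 0x39 idx=18: raw=0x59004 flags P=0 W=0 U=1 S=0
  ✗ PAGE_NOT_PRESENT  [3 reads]
#2 VA=0x502E15514 (r,kernel):
  [0] read 0x2A idx=20: raw=0x3D007 flags P=1 W=1 U=1 S=0
  [1] read 0x3D idx=23: raw=0x41007 flags P=1 W=1 U=1 S=0
  [2] read 0x41 idx=21: raw=0x45007 flags P=1 W=1 U=1 S=0
  ⇒ phys 0x45514  [3 reads]

Access #0 PA: 0x33624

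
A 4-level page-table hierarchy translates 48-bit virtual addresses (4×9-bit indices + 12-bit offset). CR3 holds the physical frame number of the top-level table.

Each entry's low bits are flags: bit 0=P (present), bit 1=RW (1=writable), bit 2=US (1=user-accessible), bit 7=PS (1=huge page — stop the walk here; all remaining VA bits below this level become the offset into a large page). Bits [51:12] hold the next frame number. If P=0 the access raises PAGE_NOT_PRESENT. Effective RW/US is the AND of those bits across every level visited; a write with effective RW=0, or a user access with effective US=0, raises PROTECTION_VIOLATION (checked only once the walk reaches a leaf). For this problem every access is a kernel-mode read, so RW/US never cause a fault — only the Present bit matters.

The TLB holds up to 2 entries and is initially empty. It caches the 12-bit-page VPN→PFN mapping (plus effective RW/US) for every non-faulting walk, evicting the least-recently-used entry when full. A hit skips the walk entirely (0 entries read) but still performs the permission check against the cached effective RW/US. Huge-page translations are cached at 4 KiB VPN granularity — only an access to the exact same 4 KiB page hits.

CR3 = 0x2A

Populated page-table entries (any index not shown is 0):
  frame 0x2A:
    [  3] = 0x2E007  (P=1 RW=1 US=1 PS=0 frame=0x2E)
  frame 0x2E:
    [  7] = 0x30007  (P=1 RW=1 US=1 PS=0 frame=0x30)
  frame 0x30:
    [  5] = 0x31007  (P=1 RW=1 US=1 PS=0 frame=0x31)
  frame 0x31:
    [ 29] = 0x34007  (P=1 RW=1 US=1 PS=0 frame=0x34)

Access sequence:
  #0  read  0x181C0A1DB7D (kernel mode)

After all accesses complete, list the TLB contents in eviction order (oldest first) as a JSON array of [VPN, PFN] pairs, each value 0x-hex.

Per-access translation:
#0 VA=0x181C0A1DB7D (r,kernel):
  L0: frame=0x2A idx=3 entry=0x2E007 [P=1 RW=1 US=1 PS=0]
  L1: frame=0x2E idx=7 entry=0x30007 [P=1 RW=1 US=1 PS=0]
  L2: frame=0x30 idx=5 entry=0x31007 [P=1 RW=1 US=1 PS=0]
  L3: frame=0x31 idx=29 entry=0x34007 [P=1 RW=1 US=1 PS=0]
  ⇒ phys 0x34B7D  [4 reads]

TLB: [["0x181C0A1D", "0x34"]]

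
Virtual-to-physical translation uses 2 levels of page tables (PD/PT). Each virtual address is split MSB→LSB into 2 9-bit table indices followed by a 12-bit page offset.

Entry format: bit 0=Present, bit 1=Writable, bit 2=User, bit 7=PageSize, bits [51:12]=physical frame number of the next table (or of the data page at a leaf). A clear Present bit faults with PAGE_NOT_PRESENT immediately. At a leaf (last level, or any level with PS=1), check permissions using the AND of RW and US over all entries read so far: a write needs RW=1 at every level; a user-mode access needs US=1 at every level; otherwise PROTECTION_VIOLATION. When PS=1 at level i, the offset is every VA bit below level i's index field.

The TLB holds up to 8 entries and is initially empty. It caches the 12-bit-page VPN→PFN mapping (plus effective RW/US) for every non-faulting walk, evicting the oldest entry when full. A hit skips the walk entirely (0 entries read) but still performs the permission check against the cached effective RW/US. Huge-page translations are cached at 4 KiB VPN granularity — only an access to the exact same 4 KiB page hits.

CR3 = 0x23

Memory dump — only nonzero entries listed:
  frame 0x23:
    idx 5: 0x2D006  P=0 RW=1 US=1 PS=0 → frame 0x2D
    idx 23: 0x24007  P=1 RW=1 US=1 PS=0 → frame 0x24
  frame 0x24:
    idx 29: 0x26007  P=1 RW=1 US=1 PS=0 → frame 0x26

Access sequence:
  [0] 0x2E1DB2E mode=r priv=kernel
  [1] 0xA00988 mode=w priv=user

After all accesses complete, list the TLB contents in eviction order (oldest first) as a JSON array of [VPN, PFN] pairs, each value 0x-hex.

Trace:
#0 VA=0x2E1DB2E (r,kernel):
  [0] read 0x23 idx=23: raw=0x24007 flags P=1 W=1 U=1 S=0
  [1] read 0x24 idx=29: raw=0x26007 flags P=1 W=1 U=1 S=0
  → PA=0x26B2E  (2 entries read)
#1 VA=0xA00988 (w,user):
  [0] read 0x23 idx=5: raw=0x2D006 flags P=0 W=1 U=1 S=0
  ✗ PAGE_NOT_PRESENT  [1 reads]

TLB: [["0x2E1D", "0x26"]]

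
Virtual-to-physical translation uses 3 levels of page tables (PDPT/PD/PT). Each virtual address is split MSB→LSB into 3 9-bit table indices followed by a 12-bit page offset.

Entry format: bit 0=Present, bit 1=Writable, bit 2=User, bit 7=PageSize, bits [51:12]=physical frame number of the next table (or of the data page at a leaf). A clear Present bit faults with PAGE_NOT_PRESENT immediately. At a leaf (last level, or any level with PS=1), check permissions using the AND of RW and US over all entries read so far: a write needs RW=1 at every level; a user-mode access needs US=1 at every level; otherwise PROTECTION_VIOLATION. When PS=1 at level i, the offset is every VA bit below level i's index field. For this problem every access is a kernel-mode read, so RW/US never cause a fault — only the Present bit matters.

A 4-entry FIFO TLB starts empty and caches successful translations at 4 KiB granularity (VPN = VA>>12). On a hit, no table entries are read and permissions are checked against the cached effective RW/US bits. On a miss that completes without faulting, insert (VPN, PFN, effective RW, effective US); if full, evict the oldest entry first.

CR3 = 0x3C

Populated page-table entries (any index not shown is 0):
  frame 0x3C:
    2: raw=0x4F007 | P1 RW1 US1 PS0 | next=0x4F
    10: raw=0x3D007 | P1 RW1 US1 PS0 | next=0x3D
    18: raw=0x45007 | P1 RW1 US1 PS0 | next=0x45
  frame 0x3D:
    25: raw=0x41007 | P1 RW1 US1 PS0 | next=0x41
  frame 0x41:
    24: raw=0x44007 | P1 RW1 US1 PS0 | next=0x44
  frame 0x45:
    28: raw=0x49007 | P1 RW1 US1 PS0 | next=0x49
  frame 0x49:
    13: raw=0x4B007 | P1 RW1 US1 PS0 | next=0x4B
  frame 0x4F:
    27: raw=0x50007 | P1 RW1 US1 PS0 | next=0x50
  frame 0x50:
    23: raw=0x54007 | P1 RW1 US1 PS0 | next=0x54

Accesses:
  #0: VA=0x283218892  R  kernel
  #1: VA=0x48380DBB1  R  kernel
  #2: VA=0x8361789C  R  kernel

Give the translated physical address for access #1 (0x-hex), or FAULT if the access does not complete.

Walk each access:
#0 VA=0x283218892 (r,kernel):
  [0] read 0x3C idx=10: raw=0x3D007 flags P=1 W=1 U=1 S=0
  [1] read 0x3D idx=25: raw=0x41007 flags P=1 W=1 U=1 S=0
  [2] read 0x41 idx=24: raw=0x44007 flags P=1 W=1 U=1 S=0
  ✓ 0x44892  — 3 lookups
#1 VA=0x48380DBB1 (r,kernel):
  [0] read 0x3C idx=18: raw=0x45007 flags P=1 W=1 U=1 S=0
  [1] read 0x45 idx=28: raw=0x49007 flags P=1 W=1 U=1 S=0
  [2] read 0x49 idx=13: raw=0x4B007 flags P=1 W=1 U=1 S=0
  ✓ 0x4BBB1  — 3 lookups
#2 VA=0x8361789C (r,kernel):
  [0] read 0x3C idx=2: raw=0x4F007 flags P=1 W=1 U=1 S=0
  [1] read 0x4F idx=27: raw=0x50007 flags P=1 W=1 U=1 S=0
  [2] read 0x50 idx=23: raw=0x54007 flags P=1 W=1 U=1 S=0
  ✓ 0x5489C  — 3 lookups

Access #1 PA: 0x4BBB1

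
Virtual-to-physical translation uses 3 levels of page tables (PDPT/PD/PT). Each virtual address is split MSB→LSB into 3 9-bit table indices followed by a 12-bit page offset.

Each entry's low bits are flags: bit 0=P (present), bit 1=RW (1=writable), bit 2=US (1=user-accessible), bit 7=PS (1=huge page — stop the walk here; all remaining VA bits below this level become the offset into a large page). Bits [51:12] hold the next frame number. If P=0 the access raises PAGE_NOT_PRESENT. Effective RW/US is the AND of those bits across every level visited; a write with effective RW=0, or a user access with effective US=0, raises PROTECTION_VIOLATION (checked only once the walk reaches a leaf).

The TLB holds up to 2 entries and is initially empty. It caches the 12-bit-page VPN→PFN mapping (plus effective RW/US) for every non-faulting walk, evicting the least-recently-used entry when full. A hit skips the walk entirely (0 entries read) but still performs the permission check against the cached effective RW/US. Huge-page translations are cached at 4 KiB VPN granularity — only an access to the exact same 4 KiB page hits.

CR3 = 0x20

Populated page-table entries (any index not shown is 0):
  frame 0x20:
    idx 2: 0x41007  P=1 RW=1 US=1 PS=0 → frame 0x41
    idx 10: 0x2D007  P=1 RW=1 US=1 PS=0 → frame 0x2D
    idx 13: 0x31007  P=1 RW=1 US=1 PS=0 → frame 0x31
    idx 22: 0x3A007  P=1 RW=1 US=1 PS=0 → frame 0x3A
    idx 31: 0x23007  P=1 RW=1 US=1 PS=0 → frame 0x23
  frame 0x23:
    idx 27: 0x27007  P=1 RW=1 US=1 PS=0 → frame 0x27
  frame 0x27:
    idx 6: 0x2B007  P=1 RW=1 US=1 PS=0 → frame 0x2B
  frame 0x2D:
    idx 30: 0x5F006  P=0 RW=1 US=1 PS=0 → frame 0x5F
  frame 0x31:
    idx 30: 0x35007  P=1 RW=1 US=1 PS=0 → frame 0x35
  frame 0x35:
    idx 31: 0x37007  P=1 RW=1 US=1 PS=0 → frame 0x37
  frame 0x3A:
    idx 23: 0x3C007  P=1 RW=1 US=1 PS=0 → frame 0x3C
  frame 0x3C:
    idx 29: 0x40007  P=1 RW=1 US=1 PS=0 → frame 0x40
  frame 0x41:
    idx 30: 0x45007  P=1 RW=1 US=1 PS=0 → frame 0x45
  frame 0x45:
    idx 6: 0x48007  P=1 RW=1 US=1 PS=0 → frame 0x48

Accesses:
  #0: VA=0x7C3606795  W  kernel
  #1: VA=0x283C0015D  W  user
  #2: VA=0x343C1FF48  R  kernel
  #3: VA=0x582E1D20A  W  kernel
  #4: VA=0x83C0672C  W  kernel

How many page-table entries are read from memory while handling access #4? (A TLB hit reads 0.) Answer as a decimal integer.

Trace:
#0 VA=0x7C3606795 (w,kernel):
  L0: frame=0x20 idx=31 entry=0x23007 [P=1 RW=1 US=1 PS=0]
  L1: frame=0x23 idx=27 entry=0x27007 [P=1 RW=1 US=1 PS=0]
  L2: frame=0x27 idx=6 entry=0x2B007 [P=1 RW=1 US=1 PS=0]
  ✓ 0x2B795  — 3 lookups
#1 VA=0x283C0015D (w,user):
  L0: frame=0x20 idx=10 entry=0x2D007 [P=1 RW=1 US=1 PS=0]
  L1: frame=0x2D idx=30 entry=0x5F006 [P=0 RW=1 US=1 PS=0]
  ⇒ fault: PAGE_NOT_PRESENT  — 2 lookups
#2 VA=0x343C1FF48 (r,kernel):
  L0: frame=0x20 idx=13 entry=0x31007 [P=1 RW=1 US=1 PS=0]
  L1: frame=0x31 idx=30 entry=0x35007 [P=1 RW=1 US=1 PS=0]
  L2: frame=0x35 idx=31 entry=0x37007 [P=1 RW=1 US=1 PS=0]
  ✓ 0x37F48  — 3 lookups
#3 VA=0x582E1D20A (w,kernel):
  L0: frame=0x20 idx=22 entry=0x3A007 [P=1 RW=1 US=1 PS=0]
  L1: frame=0x3A idx=23 entry=0x3C007 [P=1 RW=1 US=1 PS=0]
  L2: frame=0x3C idx=29 entry=0x40007 [P=1 RW=1 US=1 PS=0]
  ✓ 0x4020A  — 3 lookups
#4 VA=0x83C0672C (w,kernel):
  L0: frame=0x20 idx=2 entry=0x41007 [P=1 RW=1 US=1 PS=0]
  L1: frame=0x41 idx=30 entry=0x45007 [P=1 RW=1 US=1 PS=0]
  L2: frame=0x45 idx=6 entry=0x48007 [P=1 RW=1 US=1 PS=0]
  ✓ 0x4872C  — 3 lookups

Entries read for #4: 3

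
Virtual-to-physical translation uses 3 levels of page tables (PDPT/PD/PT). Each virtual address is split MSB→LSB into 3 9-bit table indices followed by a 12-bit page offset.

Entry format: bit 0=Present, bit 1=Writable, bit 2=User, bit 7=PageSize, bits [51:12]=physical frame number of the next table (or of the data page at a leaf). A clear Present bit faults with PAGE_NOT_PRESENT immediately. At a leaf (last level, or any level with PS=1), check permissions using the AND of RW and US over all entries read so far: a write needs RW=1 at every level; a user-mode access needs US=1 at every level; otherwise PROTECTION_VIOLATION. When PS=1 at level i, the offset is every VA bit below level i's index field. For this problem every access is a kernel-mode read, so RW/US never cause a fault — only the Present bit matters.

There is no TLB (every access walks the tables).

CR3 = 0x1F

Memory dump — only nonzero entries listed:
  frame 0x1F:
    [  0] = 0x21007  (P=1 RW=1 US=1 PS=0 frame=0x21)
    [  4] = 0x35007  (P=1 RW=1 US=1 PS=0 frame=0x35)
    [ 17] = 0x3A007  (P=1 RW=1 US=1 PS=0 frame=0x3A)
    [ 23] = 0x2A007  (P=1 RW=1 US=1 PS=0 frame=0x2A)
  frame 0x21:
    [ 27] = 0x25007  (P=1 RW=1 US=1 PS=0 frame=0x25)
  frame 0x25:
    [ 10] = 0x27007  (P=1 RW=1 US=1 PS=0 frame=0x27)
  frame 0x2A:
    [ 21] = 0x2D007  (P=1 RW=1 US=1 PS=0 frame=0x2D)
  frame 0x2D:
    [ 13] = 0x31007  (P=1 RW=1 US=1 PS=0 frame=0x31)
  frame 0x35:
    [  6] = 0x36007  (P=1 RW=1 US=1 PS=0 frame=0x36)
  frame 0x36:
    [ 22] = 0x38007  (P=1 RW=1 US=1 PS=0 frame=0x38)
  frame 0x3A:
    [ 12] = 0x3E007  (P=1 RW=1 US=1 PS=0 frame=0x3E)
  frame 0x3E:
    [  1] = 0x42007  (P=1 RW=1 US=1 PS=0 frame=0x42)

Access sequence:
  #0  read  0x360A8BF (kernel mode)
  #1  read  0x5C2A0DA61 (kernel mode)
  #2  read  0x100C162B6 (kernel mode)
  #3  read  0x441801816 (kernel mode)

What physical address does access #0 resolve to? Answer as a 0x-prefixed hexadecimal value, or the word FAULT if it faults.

Trace:
#0 VA=0x360A8BF (r,kernel):
  [0] read 0x1F idx=0: raw=0x21007 flags P=1 W=1 U=1 S=0
  [1] read 0x21 idx=27: raw=0x25007 flags P=1 W=1 U=1 S=0
  [2] read 0x25 idx=10: raw=0x27007 flags P=1 W=1 U=1 S=0
  ✓ 0x278BF  — 3 lookups
#1 VA=0x5C2A0DA61 (r,kernel):
  [0] read 0x1F idx=23: raw=0x2A007 flags P=1 W=1 U=1 S=0
  [1] read 0x2A idx=21: raw=0x2D007 flags P=1 W=1 U=1 S=0
  [2] read 0x2D idx=13: raw=0x31007 flags P=1 W=1 U=1 S=0
  ✓ 0x31A61  — 3 lookups
#2 VA=0x100C162B6 (r,kernel):
  [0] read 0x1F idx=4: raw=0x35007 flags P=1 W=1 U=1 S=0
  [1] read 0x35 idx=6: raw=0x36007 flags P=1 W=1 U=1 S=0
  [2] read 0x36 idx=22: raw=0x38007 flags P=1 W=1 U=1 S=0
  ✓ 0x382B6  — 3 lookups
#3 VA=0x441801816 (r,kernel):
  [0] read 0x1F idx=17: raw=0x3A007 flags P=1 W=1 U=1 S=0
  [1] read 0x3A idx=12: raw=0x3E007 flags P=1 W=1 U=1 S=0
  [2] read 0x3E idx=1: raw=0x42007 flags P=1 W=1 U=1 S=0
  ✓ 0x42816  — 3 lookups

Access #0 PA: 0x278BF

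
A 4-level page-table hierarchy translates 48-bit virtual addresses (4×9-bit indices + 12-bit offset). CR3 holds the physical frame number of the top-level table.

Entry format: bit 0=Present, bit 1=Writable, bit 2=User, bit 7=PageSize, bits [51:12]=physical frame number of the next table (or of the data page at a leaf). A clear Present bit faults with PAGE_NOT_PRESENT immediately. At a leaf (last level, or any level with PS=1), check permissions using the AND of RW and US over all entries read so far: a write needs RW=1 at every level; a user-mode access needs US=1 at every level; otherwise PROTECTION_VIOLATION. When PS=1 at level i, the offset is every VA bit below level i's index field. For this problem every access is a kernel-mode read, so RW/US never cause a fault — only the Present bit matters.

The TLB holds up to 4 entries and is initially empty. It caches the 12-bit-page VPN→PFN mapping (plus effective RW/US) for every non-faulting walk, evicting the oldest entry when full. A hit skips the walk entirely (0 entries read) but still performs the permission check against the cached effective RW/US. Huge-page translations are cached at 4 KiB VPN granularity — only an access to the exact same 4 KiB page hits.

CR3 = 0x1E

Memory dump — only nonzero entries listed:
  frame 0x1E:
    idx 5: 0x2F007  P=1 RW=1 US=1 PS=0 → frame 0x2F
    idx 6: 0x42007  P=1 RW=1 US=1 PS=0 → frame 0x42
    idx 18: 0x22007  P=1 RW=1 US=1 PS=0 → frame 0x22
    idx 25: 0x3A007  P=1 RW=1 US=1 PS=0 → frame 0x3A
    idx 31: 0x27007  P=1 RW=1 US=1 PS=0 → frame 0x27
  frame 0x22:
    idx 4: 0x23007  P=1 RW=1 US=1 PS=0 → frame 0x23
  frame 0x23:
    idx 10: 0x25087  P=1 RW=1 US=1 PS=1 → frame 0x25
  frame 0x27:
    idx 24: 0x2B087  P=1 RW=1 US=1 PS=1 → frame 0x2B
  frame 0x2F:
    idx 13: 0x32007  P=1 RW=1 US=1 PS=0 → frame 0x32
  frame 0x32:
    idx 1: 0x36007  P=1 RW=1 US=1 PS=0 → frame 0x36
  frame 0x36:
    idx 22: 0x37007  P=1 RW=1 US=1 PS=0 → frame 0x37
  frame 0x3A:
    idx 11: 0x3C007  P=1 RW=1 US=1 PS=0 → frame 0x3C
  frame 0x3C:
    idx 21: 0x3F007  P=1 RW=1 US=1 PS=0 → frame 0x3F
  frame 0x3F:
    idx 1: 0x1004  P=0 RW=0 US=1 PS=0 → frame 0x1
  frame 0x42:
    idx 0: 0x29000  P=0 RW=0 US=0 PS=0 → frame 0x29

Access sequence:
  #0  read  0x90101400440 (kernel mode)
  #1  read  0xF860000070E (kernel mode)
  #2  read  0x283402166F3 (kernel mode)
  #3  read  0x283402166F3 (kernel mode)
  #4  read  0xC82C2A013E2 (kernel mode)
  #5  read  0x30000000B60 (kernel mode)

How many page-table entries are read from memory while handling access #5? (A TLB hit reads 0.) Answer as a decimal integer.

Per-access translation:
#0 VA=0x90101400440 (r,kernel):
  L0: frame=0x1E idx=18 entry=0x22007 [P=1 RW=1 US=1 PS=0]
  L1: frame=0x22 idx=4 entry=0x23007 [P=1 RW=1 US=1 PS=0]
  L2: frame=0x23 idx=10 entry=0x25087 [P=1 RW=1 US=1 PS=1]
  ✓ 0x25440 (huge @L2)  — 3 lookups
#1 VA=0xF860000070E (r,kernel):
  L0: frame=0x1E idx=31 entry=0x27007 [P=1 RW=1 US=1 PS=0]
  L1: frame=0x27 idx=24 entry=0x2B087 [P=1 RW=1 US=1 PS=1]
  ✓ 0x2B70E (huge @L1)  — 2 lookups
#2 VA=0x283402166F3 (r,kernel):
  L0: frame=0x1E idx=5 entry=0x2F007 [P=1 RW=1 US=1 PS=0]
  L1: frame=0x2F idx=13 entry=0x32007 [P=1 RW=1 US=1 PS=0]
  L2: frame=0x32 idx=1 entry=0x36007 [P=1 RW=1 US=1 PS=0]
  L3: frame=0x36 idx=22 entry=0x37007 [P=1 RW=1 US=1 PS=0]
  ✓ 0x376F3  — 4 lookups
#3 VA=0x283402166F3 (r,kernel):
  TLB hit vpn=0x28340216 → PA=0x376F3
#4 VA=0xC82C2A013E2 (r,kernel):
  L0: frame=0x1E idx=25 entry=0x3A007 [P=1 RW=1 US=1 PS=0]
  L1: frame=0x3A idx=11 entry=0x3C007 [P=1 RW=1 US=1 PS=0]
  L2: frame=0x3C idx=21 entry=0x3F007 [P=1 RW=1 US=1 PS=0]
  L3: frame=0x3F idx=1 entry=0x1004 [P=0 RW=0 US=1 PS=0]
  → PAGE_NOT_PRESENT  (4 entries read)
#5 VA=0x30000000B60 (r,kernel):
  L0: frame=0x1E idx=6 entry=0x42007 [P=1 RW=1 US=1 PS=0]
  L1: frame=0x42 idx=0 entry=0x29000 [P=0 RW=0 US=0 PS=0]
  → PAGE_NOT_PRESENT  (2 entries read)

Entries read for #5: 2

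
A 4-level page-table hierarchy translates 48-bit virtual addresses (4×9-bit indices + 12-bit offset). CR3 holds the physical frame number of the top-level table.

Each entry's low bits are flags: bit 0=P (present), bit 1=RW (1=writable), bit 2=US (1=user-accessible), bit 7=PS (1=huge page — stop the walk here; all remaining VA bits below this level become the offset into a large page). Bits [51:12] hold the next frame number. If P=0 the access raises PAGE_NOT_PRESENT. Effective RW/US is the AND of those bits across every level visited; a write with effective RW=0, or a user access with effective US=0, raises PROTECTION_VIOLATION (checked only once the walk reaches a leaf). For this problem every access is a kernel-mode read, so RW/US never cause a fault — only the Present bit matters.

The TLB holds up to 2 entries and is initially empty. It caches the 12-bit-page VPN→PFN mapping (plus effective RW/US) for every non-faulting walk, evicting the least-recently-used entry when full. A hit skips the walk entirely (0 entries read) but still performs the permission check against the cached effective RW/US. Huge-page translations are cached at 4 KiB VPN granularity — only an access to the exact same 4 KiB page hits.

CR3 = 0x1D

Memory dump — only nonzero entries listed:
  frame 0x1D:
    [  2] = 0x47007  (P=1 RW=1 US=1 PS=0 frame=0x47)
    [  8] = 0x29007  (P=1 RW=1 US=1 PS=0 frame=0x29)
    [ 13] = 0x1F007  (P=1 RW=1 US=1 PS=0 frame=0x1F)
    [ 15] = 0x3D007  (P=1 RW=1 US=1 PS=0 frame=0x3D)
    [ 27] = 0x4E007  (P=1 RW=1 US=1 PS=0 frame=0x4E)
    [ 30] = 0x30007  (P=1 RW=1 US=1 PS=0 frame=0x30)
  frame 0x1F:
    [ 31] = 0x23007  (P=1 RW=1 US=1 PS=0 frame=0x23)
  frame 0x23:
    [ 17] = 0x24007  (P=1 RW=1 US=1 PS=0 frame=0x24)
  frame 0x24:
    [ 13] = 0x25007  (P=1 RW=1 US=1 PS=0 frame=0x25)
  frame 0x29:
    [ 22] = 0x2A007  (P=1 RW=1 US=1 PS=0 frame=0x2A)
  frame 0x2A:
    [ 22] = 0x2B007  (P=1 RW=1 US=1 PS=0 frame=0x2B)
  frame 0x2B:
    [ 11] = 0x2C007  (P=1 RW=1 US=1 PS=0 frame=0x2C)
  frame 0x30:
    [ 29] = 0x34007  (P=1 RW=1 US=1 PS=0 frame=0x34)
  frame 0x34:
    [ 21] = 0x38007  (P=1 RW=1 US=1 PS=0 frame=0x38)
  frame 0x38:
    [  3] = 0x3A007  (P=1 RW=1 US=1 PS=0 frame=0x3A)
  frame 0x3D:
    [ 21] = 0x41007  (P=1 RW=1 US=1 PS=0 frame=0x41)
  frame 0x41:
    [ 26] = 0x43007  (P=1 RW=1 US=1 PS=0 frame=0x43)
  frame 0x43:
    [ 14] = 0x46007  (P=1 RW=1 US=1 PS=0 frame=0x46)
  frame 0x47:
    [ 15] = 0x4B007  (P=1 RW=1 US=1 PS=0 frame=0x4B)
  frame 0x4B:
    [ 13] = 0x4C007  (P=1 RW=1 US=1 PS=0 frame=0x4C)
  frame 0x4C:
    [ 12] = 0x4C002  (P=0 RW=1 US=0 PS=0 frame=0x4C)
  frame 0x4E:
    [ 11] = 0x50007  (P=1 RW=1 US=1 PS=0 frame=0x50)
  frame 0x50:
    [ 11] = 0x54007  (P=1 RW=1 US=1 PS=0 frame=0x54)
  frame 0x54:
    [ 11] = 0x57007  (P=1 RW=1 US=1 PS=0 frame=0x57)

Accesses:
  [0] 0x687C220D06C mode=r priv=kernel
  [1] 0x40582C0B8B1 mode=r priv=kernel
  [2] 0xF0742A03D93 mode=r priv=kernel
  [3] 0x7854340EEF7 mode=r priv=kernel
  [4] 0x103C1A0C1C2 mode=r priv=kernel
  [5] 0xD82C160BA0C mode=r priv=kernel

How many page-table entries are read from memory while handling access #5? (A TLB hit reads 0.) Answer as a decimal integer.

Trace:
#0 VA=0x687C220D06C (r,kernel):
  [0] read 0x1D idx=13: raw=0x1F007 flags P=1 W=1 U=1 S=0
  [1] read 0x1F idx=31: raw=0x23007 flags P=1 W=1 U=1 S=0
  [2] read 0x23 idx=17: raw=0x24007 flags P=1 W=1 U=1 S=0
  [3] read 0x24 idx=13: raw=0x25007 flags P=1 W=1 U=1 S=0
  → PA=0x2506C  (4 entries read)
#1 VA=0x40582C0B8B1 (r,kernel):
  [0] read 0x1D idx=8: raw=0x29007 flags P=1 W=1 U=1 S=0
  [1] read 0x29 idx=22: raw=0x2A007 flags P=1 W=1 U=1 S=0
  [2] read 0x2A idx=22: raw=0x2B007 flags P=1 W=1 U=1 S=0
  [3] read 0x2B idx=11: raw=0x2C007 flags P=1 W=1 U=1 S=0
  → PA=0x2C8B1  (4 entries read)
#2 VA=0xF0742A03D93 (r,kernel):
  [0] read 0x1D idx=30: raw=0x30007 flags P=1 W=1 U=1 S=0
  [1] read 0x30 idx=29: raw=0x34007 flags P=1 W=1 U=1 S=0
  [2] read 0x34 idx=21: raw=0x38007 flags P=1 W=1 U=1 S=0
  [3] read 0x38 idx=3: raw=0x3A007 flags P=1 W=1 U=1 S=0
  → PA=0x3AD93  (4 entries read)
#3 VA=0x7854340EEF7 (r,kernel):
  [0] read 0x1D idx=15: raw=0x3D007 flags P=1 W=1 U=1 S=0
  [1] read 0x3D idx=21: raw=0x41007 flags P=1 W=1 U=1 S=0
  [2] read 0x41 idx=26: raw=0x43007 flags P=1 W=1 U=1 S=0
  [3] read 0x43 idx=14: raw=0x46007 flags P=1 W=1 U=1 S=0
  → PA=0x46EF7  (4 entries read)
#4 VA=0x103C1A0C1C2 (r,kernel):
  [0] read 0x1D idx=2: raw=0x47007 flags P=1 W=1 U=1 S=0
  [1] read 0x47 idx=15: raw=0x4B007 flags P=1 W=1 U=1 S=0
  [2] read 0x4B idx=13: raw=0x4C007 flags P=1 W=1 U=1 S=0
  [3] read 0x4C idx=12: raw=0x4C002 flags P=0 W=1 U=0 S=0
  ✗ PAGE_NOT_PRESENT  [4 reads]
#5 VA=0xD82C160BA0C (r,kernel):
  [0] read 0x1D idx=27: raw=0x4E007 flags P=1 W=1 U=1 S=0
  [1] read 0x4E idx=11: raw=0x50007 flags P=1 W=1 U=1 S=0
  [2] read 0x50 idx=11: raw=0x54007 flags P=1 W=1 U=1 S=0
  [3] read 0x54 idx=11: raw=0x57007 flags P=1 W=1 U=1 S=0
  → PA=0x57A0C  (4 entries read)

Entries read for #5: 4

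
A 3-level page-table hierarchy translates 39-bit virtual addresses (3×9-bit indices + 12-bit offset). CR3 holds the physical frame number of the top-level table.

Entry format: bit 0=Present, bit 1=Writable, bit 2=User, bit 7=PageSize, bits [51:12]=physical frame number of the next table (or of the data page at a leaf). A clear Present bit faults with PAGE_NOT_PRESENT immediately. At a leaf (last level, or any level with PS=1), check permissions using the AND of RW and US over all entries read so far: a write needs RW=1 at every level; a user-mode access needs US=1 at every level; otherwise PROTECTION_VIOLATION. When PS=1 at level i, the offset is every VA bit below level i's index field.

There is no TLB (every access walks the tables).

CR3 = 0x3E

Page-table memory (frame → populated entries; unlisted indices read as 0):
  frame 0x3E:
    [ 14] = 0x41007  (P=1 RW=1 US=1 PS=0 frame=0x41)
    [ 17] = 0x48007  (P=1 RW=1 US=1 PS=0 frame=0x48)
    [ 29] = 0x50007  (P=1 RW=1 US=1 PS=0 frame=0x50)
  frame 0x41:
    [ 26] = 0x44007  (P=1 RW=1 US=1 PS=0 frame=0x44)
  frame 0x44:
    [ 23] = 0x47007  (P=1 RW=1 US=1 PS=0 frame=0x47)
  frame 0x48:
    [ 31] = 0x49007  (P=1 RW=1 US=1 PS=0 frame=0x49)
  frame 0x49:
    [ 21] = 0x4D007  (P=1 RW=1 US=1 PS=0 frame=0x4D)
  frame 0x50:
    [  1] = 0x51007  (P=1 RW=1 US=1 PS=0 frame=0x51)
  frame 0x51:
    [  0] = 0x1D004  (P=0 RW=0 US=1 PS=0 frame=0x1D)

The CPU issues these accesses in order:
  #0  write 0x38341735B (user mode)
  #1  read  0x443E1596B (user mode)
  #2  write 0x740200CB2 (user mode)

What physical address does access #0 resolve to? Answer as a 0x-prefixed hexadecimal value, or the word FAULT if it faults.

Walk each access:
#0 VA=0x38341735B (w,user):
  lvl0: tbl 0x3E, slot 14 ⇒ 0x41007 (P1/RW1/US1/PS0)
  lvl1: tbl 0x41, slot 26 ⇒ 0x44007 (P1/RW1/US1/PS0)
  lvl2: tbl 0x44, slot 23 ⇒ 0x47007 (P1/RW1/US1/PS0)
  ✓ 0x4735B  — 3 lookups
#1 VA=0x443E1596B (r,user):
  lvl0: tbl 0x3E, slot 17 ⇒ 0x48007 (P1/RW1/US1/PS0)
  lvl1: tbl 0x48, slot 31 ⇒ 0x49007 (P1/RW1/US1/PS0)
  lvl2: tbl 0x49, slot 21 ⇒ 0x4D007 (P1/RW1/US1/PS0)
  ✓ 0x4D96B  — 3 lookups
#2 VA=0x740200CB2 (w,user):
  lvl0: tbl 0x3E, slot 29 ⇒ 0x50007 (P1/RW1/US1/PS0)
  lvl1: tbl 0x50, slot 1 ⇒ 0x51007 (P1/RW1/US1/PS0)
  lvl2: tbl 0x51, slot 0 ⇒ 0x1D004 (P0/RW0/US1/PS0)
  ✗ PAGE_NOT_PRESENT  [3 reads]

Access #0 PA: 0x4735B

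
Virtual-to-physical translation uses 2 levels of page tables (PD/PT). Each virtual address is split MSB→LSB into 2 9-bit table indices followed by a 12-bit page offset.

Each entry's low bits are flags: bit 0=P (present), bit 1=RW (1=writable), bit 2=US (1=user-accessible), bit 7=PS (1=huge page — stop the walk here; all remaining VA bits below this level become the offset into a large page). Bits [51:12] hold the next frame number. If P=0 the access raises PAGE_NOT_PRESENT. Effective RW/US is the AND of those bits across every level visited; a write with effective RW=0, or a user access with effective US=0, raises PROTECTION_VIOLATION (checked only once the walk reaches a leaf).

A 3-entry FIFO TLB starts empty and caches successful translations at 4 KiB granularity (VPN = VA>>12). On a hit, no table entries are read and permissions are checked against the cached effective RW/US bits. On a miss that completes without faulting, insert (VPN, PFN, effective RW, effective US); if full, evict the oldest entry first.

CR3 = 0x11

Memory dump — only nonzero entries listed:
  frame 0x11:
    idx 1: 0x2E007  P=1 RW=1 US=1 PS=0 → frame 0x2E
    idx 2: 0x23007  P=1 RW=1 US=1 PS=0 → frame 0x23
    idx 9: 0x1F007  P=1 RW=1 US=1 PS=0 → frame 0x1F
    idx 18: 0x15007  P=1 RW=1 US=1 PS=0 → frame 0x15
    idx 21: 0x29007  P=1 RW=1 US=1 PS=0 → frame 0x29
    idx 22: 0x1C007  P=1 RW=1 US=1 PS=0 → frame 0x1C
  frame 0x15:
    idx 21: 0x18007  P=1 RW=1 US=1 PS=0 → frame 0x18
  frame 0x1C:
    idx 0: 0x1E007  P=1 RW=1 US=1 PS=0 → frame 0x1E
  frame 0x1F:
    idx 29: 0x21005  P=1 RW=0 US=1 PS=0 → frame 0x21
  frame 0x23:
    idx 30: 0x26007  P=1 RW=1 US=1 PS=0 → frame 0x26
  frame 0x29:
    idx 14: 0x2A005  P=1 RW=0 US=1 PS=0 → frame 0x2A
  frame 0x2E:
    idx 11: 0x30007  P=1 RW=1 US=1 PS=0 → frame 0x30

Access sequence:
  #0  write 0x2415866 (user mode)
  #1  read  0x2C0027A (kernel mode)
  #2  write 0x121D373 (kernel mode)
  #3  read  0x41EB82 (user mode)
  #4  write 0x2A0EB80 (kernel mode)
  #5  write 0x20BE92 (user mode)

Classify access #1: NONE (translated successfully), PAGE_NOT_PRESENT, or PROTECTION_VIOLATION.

Trace:
#0 VA=0x2415866 (w,user):
  L0: frame=0x11 idx=18 entry=0x15007 [P=1 RW=1 US=1 PS=0]
  L1: frame=0x15 idx=21 entry=0x18007 [P=1 RW=1 US=1 PS=0]
  ✓ 0x18866  — 2 lookups
#1 VA=0x2C0027A (r,kernel):
  L0: frame=0x11 idx=22 entry=0x1C007 [P=1 RW=1 US=1 PS=0]
  L1: frame=0x1C idx=0 entry=0x1E007 [P=1 RW=1 US=1 PS=0]
  ✓ 0x1E27A  — 2 lookups
#2 VA=0x121D373 (w,kernel):
  L0: frame=0x11 idx=9 entry=0x1F007 [P=1 RW=1 US=1 PS=0]
  L1: frame=0x1F idx=29 entry=0x21005 [P=1 RW=0 US=1 PS=0]
  ✗ PROTECTION_VIOLATION  [2 reads]
#3 VA=0x41EB82 (r,user):
  L0: frame=0x11 idx=2 entry=0x23007 [P=1 RW=1 US=1 PS=0]
  L1: frame=0x23 idx=30 entry=0x26007 [P=1 RW=1 US=1 PS=0]
  ✓ 0x26B82  — 2 lookups
#4 VA=0x2A0EB80 (w,kernel):
  L0: frame=0x11 idx=21 entry=0x29007 [P=1 RW=1 US=1 PS=0]
  L1: frame=0x29 idx=14 entry=0x2A005 [P=1 RW=0 US=1 PS=0]
  ✗ PROTECTION_VIOLATION  [2 reads]
#5 VA=0x20BE92 (w,user):
  L0: frame=0x11 idx=1 entry=0x2E007 [P=1 RW=1 US=1 PS=0]
  L1: frame=0x2E idx=11 entry=0x30007 [P=1 RW=1 US=1 PS=0]
  ✓ 0x30E92  — 2 lookups

Access #1 fault: NONE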